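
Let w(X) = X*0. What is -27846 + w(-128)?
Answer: -27846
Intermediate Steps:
w(X) = 0
-27846 + w(-128) = -27846 + 0 = -27846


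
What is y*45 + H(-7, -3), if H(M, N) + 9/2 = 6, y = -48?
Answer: -4317/2 ≈ -2158.5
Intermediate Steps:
H(M, N) = 3/2 (H(M, N) = -9/2 + 6 = 3/2)
y*45 + H(-7, -3) = -48*45 + 3/2 = -2160 + 3/2 = -4317/2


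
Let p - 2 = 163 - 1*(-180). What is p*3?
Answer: 1035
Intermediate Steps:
p = 345 (p = 2 + (163 - 1*(-180)) = 2 + (163 + 180) = 2 + 343 = 345)
p*3 = 345*3 = 1035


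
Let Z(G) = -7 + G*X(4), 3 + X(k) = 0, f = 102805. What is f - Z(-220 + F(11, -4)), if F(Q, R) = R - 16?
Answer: 102092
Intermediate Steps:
F(Q, R) = -16 + R
X(k) = -3 (X(k) = -3 + 0 = -3)
Z(G) = -7 - 3*G (Z(G) = -7 + G*(-3) = -7 - 3*G)
f - Z(-220 + F(11, -4)) = 102805 - (-7 - 3*(-220 + (-16 - 4))) = 102805 - (-7 - 3*(-220 - 20)) = 102805 - (-7 - 3*(-240)) = 102805 - (-7 + 720) = 102805 - 1*713 = 102805 - 713 = 102092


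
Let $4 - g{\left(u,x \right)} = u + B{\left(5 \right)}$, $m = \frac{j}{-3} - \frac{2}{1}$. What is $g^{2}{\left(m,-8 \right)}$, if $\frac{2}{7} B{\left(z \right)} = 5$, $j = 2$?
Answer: $\frac{4225}{36} \approx 117.36$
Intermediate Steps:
$B{\left(z \right)} = \frac{35}{2}$ ($B{\left(z \right)} = \frac{7}{2} \cdot 5 = \frac{35}{2}$)
$m = - \frac{8}{3}$ ($m = \frac{2}{-3} - \frac{2}{1} = 2 \left(- \frac{1}{3}\right) - 2 = - \frac{2}{3} - 2 = - \frac{8}{3} \approx -2.6667$)
$g{\left(u,x \right)} = - \frac{27}{2} - u$ ($g{\left(u,x \right)} = 4 - \left(u + \frac{35}{2}\right) = 4 - \left(\frac{35}{2} + u\right) = - \frac{27}{2} - u$)
$g^{2}{\left(m,-8 \right)} = \left(- \frac{27}{2} - - \frac{8}{3}\right)^{2} = \left(- \frac{27}{2} + \frac{8}{3}\right)^{2} = \left(- \frac{65}{6}\right)^{2} = \frac{4225}{36}$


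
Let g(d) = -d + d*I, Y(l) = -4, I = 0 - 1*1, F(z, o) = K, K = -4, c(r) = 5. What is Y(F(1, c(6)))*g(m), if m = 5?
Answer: 40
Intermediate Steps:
F(z, o) = -4
I = -1 (I = 0 - 1 = -1)
g(d) = -2*d (g(d) = -d + d*(-1) = -d - d = -2*d)
Y(F(1, c(6)))*g(m) = -(-8)*5 = -4*(-10) = 40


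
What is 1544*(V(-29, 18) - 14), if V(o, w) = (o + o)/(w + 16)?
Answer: -412248/17 ≈ -24250.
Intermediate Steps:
V(o, w) = 2*o/(16 + w) (V(o, w) = (2*o)/(16 + w) = 2*o/(16 + w))
1544*(V(-29, 18) - 14) = 1544*(2*(-29)/(16 + 18) - 14) = 1544*(2*(-29)/34 - 14) = 1544*(2*(-29)*(1/34) - 14) = 1544*(-29/17 - 14) = 1544*(-267/17) = -412248/17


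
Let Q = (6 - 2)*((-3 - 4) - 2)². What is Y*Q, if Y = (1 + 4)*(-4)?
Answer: -6480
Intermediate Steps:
Q = 324 (Q = 4*(-7 - 2)² = 4*(-9)² = 4*81 = 324)
Y = -20 (Y = 5*(-4) = -20)
Y*Q = -20*324 = -6480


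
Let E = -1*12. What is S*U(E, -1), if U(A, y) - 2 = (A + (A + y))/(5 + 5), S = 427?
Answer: -427/2 ≈ -213.50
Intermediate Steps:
E = -12
U(A, y) = 2 + A/5 + y/10 (U(A, y) = 2 + (A + (A + y))/(5 + 5) = 2 + (y + 2*A)/10 = 2 + (y + 2*A)*(1/10) = 2 + (A/5 + y/10) = 2 + A/5 + y/10)
S*U(E, -1) = 427*(2 + (1/5)*(-12) + (1/10)*(-1)) = 427*(2 - 12/5 - 1/10) = 427*(-1/2) = -427/2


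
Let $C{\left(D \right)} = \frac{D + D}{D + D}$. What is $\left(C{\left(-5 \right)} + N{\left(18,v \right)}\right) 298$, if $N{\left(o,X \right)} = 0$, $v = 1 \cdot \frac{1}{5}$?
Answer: $298$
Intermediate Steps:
$C{\left(D \right)} = 1$ ($C{\left(D \right)} = \frac{2 D}{2 D} = 2 D \frac{1}{2 D} = 1$)
$v = \frac{1}{5}$ ($v = 1 \cdot \frac{1}{5} = \frac{1}{5} \approx 0.2$)
$\left(C{\left(-5 \right)} + N{\left(18,v \right)}\right) 298 = \left(1 + 0\right) 298 = 1 \cdot 298 = 298$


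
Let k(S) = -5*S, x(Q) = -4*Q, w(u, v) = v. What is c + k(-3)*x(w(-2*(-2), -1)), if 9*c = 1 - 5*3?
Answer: 526/9 ≈ 58.444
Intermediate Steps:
c = -14/9 (c = (1 - 5*3)/9 = (1 - 15)/9 = (⅑)*(-14) = -14/9 ≈ -1.5556)
c + k(-3)*x(w(-2*(-2), -1)) = -14/9 + (-5*(-3))*(-4*(-1)) = -14/9 + 15*4 = -14/9 + 60 = 526/9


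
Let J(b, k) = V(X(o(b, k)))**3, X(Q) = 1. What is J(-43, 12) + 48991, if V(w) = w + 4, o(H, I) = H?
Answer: 49116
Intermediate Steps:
V(w) = 4 + w
J(b, k) = 125 (J(b, k) = (4 + 1)**3 = 5**3 = 125)
J(-43, 12) + 48991 = 125 + 48991 = 49116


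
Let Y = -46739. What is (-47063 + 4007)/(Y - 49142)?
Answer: 43056/95881 ≈ 0.44906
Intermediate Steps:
(-47063 + 4007)/(Y - 49142) = (-47063 + 4007)/(-46739 - 49142) = -43056/(-95881) = -43056*(-1/95881) = 43056/95881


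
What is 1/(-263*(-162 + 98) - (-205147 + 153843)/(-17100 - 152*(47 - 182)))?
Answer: 855/14404186 ≈ 5.9358e-5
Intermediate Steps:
1/(-263*(-162 + 98) - (-205147 + 153843)/(-17100 - 152*(47 - 182))) = 1/(-263*(-64) - (-51304)/(-17100 - 152*(-135))) = 1/(16832 - (-51304)/(-17100 + 20520)) = 1/(16832 - (-51304)/3420) = 1/(16832 - 1*(-12826/855)) = 1/(16832 + 12826/855) = 1/(14404186/855) = 855/14404186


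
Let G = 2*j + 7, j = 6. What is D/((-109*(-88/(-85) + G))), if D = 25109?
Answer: -2134265/185627 ≈ -11.498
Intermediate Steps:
G = 19 (G = 2*6 + 7 = 12 + 7 = 19)
D/((-109*(-88/(-85) + G))) = 25109/((-109*(-88/(-85) + 19))) = 25109/((-109*(-88*(-1/85) + 19))) = 25109/((-109*(88/85 + 19))) = 25109/((-109*1703/85)) = 25109/(-185627/85) = 25109*(-85/185627) = -2134265/185627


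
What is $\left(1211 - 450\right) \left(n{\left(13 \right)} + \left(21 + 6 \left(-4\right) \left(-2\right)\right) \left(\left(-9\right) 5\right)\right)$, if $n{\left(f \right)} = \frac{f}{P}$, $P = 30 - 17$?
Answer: $-2362144$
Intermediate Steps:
$P = 13$
$n{\left(f \right)} = \frac{f}{13}$
$\left(1211 - 450\right) \left(n{\left(13 \right)} + \left(21 + 6 \left(-4\right) \left(-2\right)\right) \left(\left(-9\right) 5\right)\right) = \left(1211 - 450\right) \left(\frac{1}{13} \cdot 13 + \left(21 + 6 \left(-4\right) \left(-2\right)\right) \left(\left(-9\right) 5\right)\right) = 761 \left(1 + \left(21 - -48\right) \left(-45\right)\right) = 761 \left(1 + \left(21 + 48\right) \left(-45\right)\right) = 761 \left(1 + 69 \left(-45\right)\right) = 761 \left(1 - 3105\right) = 761 \left(-3104\right) = -2362144$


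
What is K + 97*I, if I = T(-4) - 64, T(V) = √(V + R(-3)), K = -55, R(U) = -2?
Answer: -6263 + 97*I*√6 ≈ -6263.0 + 237.6*I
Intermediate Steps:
T(V) = √(-2 + V) (T(V) = √(V - 2) = √(-2 + V))
I = -64 + I*√6 (I = √(-2 - 4) - 64 = √(-6) - 64 = I*√6 - 64 = -64 + I*√6 ≈ -64.0 + 2.4495*I)
K + 97*I = -55 + 97*(-64 + I*√6) = -55 + (-6208 + 97*I*√6) = -6263 + 97*I*√6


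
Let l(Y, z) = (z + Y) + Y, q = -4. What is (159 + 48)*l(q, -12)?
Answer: -4140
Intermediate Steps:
l(Y, z) = z + 2*Y (l(Y, z) = (Y + z) + Y = z + 2*Y)
(159 + 48)*l(q, -12) = (159 + 48)*(-12 + 2*(-4)) = 207*(-12 - 8) = 207*(-20) = -4140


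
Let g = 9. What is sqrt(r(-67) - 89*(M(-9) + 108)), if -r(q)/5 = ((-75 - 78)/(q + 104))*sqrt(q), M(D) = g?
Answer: 3*sqrt(-1583933 + 3145*I*sqrt(67))/37 ≈ 0.82921 + 102.05*I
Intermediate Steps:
M(D) = 9
r(q) = 765*sqrt(q)/(104 + q) (r(q) = -5*(-75 - 78)/(q + 104)*sqrt(q) = -5*(-153/(104 + q))*sqrt(q) = -(-765)*sqrt(q)/(104 + q) = 765*sqrt(q)/(104 + q))
sqrt(r(-67) - 89*(M(-9) + 108)) = sqrt(765*sqrt(-67)/(104 - 67) - 89*(9 + 108)) = sqrt(765*(I*sqrt(67))/37 - 89*117) = sqrt(765*(I*sqrt(67))*(1/37) - 10413) = sqrt(765*I*sqrt(67)/37 - 10413) = sqrt(-10413 + 765*I*sqrt(67)/37)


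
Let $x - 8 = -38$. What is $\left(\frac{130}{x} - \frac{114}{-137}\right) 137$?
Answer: $- \frac{1439}{3} \approx -479.67$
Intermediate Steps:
$x = -30$ ($x = 8 - 38 = -30$)
$\left(\frac{130}{x} - \frac{114}{-137}\right) 137 = \left(\frac{130}{-30} - \frac{114}{-137}\right) 137 = \left(130 \left(- \frac{1}{30}\right) - - \frac{114}{137}\right) 137 = \left(- \frac{13}{3} + \frac{114}{137}\right) 137 = \left(- \frac{1439}{411}\right) 137 = - \frac{1439}{3}$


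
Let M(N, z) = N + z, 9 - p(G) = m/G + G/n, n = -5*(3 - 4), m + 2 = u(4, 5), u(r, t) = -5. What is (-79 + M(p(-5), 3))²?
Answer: 113569/25 ≈ 4542.8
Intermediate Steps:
m = -7 (m = -2 - 5 = -7)
n = 5 (n = -5*(-1) = 5)
p(G) = 9 + 7/G - G/5 (p(G) = 9 - (-7/G + G/5) = 9 + (7/G - G/5) = 9 + 7/G - G/5)
(-79 + M(p(-5), 3))² = (-79 + ((9 + 7/(-5) - ⅕*(-5)) + 3))² = (-79 + ((9 + 7*(-⅕) + 1) + 3))² = (-79 + ((9 - 7/5 + 1) + 3))² = (-79 + (43/5 + 3))² = (-79 + 58/5)² = (-337/5)² = 113569/25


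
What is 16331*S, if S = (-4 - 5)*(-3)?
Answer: 440937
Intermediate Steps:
S = 27 (S = -9*(-3) = 27)
16331*S = 16331*27 = 440937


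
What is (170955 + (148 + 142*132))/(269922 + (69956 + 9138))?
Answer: 189847/349016 ≈ 0.54395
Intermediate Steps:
(170955 + (148 + 142*132))/(269922 + (69956 + 9138)) = (170955 + (148 + 18744))/(269922 + 79094) = (170955 + 18892)/349016 = 189847*(1/349016) = 189847/349016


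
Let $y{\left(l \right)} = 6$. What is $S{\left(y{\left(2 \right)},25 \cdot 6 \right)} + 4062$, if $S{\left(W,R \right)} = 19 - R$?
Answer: $3931$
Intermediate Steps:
$S{\left(y{\left(2 \right)},25 \cdot 6 \right)} + 4062 = \left(19 - 25 \cdot 6\right) + 4062 = \left(19 - 150\right) + 4062 = -131 + 4062 = 3931$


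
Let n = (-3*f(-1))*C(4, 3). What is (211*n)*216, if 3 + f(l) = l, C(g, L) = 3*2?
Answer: 3281472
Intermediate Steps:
C(g, L) = 6
f(l) = -3 + l
n = 72 (n = -3*(-3 - 1)*6 = -3*(-4)*6 = 12*6 = 72)
(211*n)*216 = (211*72)*216 = 15192*216 = 3281472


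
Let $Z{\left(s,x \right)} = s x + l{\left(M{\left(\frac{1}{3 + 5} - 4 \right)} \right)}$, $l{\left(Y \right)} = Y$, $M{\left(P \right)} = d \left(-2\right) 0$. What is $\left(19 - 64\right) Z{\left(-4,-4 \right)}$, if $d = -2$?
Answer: $-720$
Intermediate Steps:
$M{\left(P \right)} = 0$ ($M{\left(P \right)} = \left(-2\right) \left(-2\right) 0 = 4 \cdot 0 = 0$)
$Z{\left(s,x \right)} = s x$ ($Z{\left(s,x \right)} = s x + 0 = s x$)
$\left(19 - 64\right) Z{\left(-4,-4 \right)} = \left(19 - 64\right) \left(\left(-4\right) \left(-4\right)\right) = \left(-45\right) 16 = -720$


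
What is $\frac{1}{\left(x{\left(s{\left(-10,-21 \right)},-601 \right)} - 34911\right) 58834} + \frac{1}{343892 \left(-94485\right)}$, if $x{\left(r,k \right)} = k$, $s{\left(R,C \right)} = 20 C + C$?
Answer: $- \frac{8645487157}{16971821566267536240} \approx -5.094 \cdot 10^{-10}$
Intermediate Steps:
$s{\left(R,C \right)} = 21 C$
$\frac{1}{\left(x{\left(s{\left(-10,-21 \right)},-601 \right)} - 34911\right) 58834} + \frac{1}{343892 \left(-94485\right)} = \frac{1}{\left(-601 - 34911\right) 58834} + \frac{1}{343892 \left(-94485\right)} = \frac{1}{-35512} \cdot \frac{1}{58834} + \frac{1}{343892} \left(- \frac{1}{94485}\right) = \left(- \frac{1}{35512}\right) \frac{1}{58834} - \frac{1}{32492635620} = - \frac{1}{2089313008} - \frac{1}{32492635620} = - \frac{8645487157}{16971821566267536240}$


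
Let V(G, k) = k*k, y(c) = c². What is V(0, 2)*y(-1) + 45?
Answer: 49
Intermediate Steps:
V(G, k) = k²
V(0, 2)*y(-1) + 45 = 2²*(-1)² + 45 = 4*1 + 45 = 4 + 45 = 49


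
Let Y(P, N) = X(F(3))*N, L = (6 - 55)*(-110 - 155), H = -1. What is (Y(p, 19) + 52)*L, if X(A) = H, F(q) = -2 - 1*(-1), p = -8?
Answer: 428505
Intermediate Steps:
L = 12985 (L = -49*(-265) = 12985)
F(q) = -1 (F(q) = -2 + 1 = -1)
X(A) = -1
Y(P, N) = -N
(Y(p, 19) + 52)*L = (-1*19 + 52)*12985 = (-19 + 52)*12985 = 33*12985 = 428505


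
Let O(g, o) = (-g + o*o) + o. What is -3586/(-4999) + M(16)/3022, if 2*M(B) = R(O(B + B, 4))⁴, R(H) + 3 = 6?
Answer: 22078703/30213956 ≈ 0.73075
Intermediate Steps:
O(g, o) = o + o² - g (O(g, o) = (-g + o²) + o = (o² - g) + o = o + o² - g)
R(H) = 3 (R(H) = -3 + 6 = 3)
M(B) = 81/2 (M(B) = (½)*3⁴ = (½)*81 = 81/2)
-3586/(-4999) + M(16)/3022 = -3586/(-4999) + (81/2)/3022 = -3586*(-1/4999) + (81/2)*(1/3022) = 3586/4999 + 81/6044 = 22078703/30213956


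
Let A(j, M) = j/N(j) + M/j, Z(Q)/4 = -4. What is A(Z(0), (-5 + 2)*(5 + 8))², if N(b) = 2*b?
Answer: 2209/256 ≈ 8.6289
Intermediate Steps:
Z(Q) = -16 (Z(Q) = 4*(-4) = -16)
A(j, M) = ½ + M/j (A(j, M) = j/((2*j)) + M/j = j*(1/(2*j)) + M/j = ½ + M/j)
A(Z(0), (-5 + 2)*(5 + 8))² = (((-5 + 2)*(5 + 8) + (½)*(-16))/(-16))² = (-(-3*13 - 8)/16)² = (-(-39 - 8)/16)² = (-1/16*(-47))² = (47/16)² = 2209/256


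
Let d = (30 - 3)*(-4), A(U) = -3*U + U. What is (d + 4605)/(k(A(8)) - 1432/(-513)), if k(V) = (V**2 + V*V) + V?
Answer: 2306961/255880 ≈ 9.0158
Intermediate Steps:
A(U) = -2*U
d = -108 (d = 27*(-4) = -108)
k(V) = V + 2*V**2 (k(V) = (V**2 + V**2) + V = 2*V**2 + V = V + 2*V**2)
(d + 4605)/(k(A(8)) - 1432/(-513)) = (-108 + 4605)/((-2*8)*(1 + 2*(-2*8)) - 1432/(-513)) = 4497/(-16*(1 + 2*(-16)) - 1432*(-1/513)) = 4497/(-16*(1 - 32) + 1432/513) = 4497/(-16*(-31) + 1432/513) = 4497/(496 + 1432/513) = 4497/(255880/513) = 4497*(513/255880) = 2306961/255880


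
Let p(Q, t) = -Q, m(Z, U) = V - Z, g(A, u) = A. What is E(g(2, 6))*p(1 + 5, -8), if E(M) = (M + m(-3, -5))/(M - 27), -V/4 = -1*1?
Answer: 54/25 ≈ 2.1600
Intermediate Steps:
V = 4 (V = -(-4) = -4*(-1) = 4)
m(Z, U) = 4 - Z
E(M) = (7 + M)/(-27 + M) (E(M) = (M + (4 - 1*(-3)))/(M - 27) = (M + (4 + 3))/(-27 + M) = (M + 7)/(-27 + M) = (7 + M)/(-27 + M))
E(g(2, 6))*p(1 + 5, -8) = ((7 + 2)/(-27 + 2))*(-(1 + 5)) = (9/(-25))*(-1*6) = -1/25*9*(-6) = -9/25*(-6) = 54/25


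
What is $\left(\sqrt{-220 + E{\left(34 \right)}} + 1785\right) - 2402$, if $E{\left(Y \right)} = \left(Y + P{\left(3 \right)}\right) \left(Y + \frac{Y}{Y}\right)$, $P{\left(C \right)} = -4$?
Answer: $-617 + \sqrt{830} \approx -588.19$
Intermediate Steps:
$E{\left(Y \right)} = \left(1 + Y\right) \left(-4 + Y\right)$ ($E{\left(Y \right)} = \left(Y - 4\right) \left(Y + \frac{Y}{Y}\right) = \left(-4 + Y\right) \left(Y + 1\right) = \left(-4 + Y\right) \left(1 + Y\right) = \left(1 + Y\right) \left(-4 + Y\right)$)
$\left(\sqrt{-220 + E{\left(34 \right)}} + 1785\right) - 2402 = \left(\sqrt{-220 - \left(106 - 1156\right)} + 1785\right) - 2402 = \left(\sqrt{-220 - -1050} + 1785\right) - 2402 = \left(\sqrt{-220 + 1050} + 1785\right) - 2402 = \left(\sqrt{830} + 1785\right) - 2402 = \left(1785 + \sqrt{830}\right) - 2402 = -617 + \sqrt{830}$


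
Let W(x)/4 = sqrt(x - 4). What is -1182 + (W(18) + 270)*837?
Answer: 224808 + 3348*sqrt(14) ≈ 2.3734e+5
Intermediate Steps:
W(x) = 4*sqrt(-4 + x) (W(x) = 4*sqrt(x - 4) = 4*sqrt(-4 + x))
-1182 + (W(18) + 270)*837 = -1182 + (4*sqrt(-4 + 18) + 270)*837 = -1182 + (4*sqrt(14) + 270)*837 = -1182 + (270 + 4*sqrt(14))*837 = -1182 + (225990 + 3348*sqrt(14)) = 224808 + 3348*sqrt(14)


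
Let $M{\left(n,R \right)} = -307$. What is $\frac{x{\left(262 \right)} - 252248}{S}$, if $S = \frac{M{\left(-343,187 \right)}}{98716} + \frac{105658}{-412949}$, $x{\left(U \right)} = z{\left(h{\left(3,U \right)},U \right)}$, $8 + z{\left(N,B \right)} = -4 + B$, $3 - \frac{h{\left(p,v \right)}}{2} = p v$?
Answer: $\frac{10272616188621032}{10556910471} \approx 9.7307 \cdot 10^{5}$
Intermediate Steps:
$h{\left(p,v \right)} = 6 - 2 p v$
$z{\left(N,B \right)} = -12 + B$ ($z{\left(N,B \right)} = -8 + \left(-4 + B\right) = -12 + B$)
$x{\left(U \right)} = -12 + U$
$S = - \frac{10556910471}{40764673484}$ ($S = - \frac{307}{98716} + \frac{105658}{-412949} = \left(-307\right) \frac{1}{98716} + 105658 \left(- \frac{1}{412949}\right) = - \frac{307}{98716} - \frac{105658}{412949} = - \frac{10556910471}{40764673484} \approx -0.25897$)
$\frac{x{\left(262 \right)} - 252248}{S} = \frac{\left(-12 + 262\right) - 252248}{- \frac{10556910471}{40764673484}} = \left(250 - 252248\right) \left(- \frac{40764673484}{10556910471}\right) = \left(-251998\right) \left(- \frac{40764673484}{10556910471}\right) = \frac{10272616188621032}{10556910471}$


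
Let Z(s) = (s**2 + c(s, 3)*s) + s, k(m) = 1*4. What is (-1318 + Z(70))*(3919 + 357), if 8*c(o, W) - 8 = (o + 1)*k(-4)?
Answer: 26541132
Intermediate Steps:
k(m) = 4
c(o, W) = 3/2 + o/2 (c(o, W) = 1 + ((o + 1)*4)/8 = 1 + ((1 + o)*4)/8 = 1 + (4 + 4*o)/8 = 1 + (1/2 + o/2) = 3/2 + o/2)
Z(s) = s + s**2 + s*(3/2 + s/2) (Z(s) = (s**2 + (3/2 + s/2)*s) + s = (s**2 + s*(3/2 + s/2)) + s = s + s**2 + s*(3/2 + s/2))
(-1318 + Z(70))*(3919 + 357) = (-1318 + (1/2)*70*(5 + 3*70))*(3919 + 357) = (-1318 + (1/2)*70*(5 + 210))*4276 = (-1318 + (1/2)*70*215)*4276 = (-1318 + 7525)*4276 = 6207*4276 = 26541132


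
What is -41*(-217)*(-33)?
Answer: -293601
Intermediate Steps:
-41*(-217)*(-33) = 8897*(-33) = -293601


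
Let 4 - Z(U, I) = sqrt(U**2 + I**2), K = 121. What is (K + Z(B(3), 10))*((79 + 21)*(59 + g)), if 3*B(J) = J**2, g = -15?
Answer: 550000 - 4400*sqrt(109) ≈ 5.0406e+5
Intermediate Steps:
B(J) = J**2/3
Z(U, I) = 4 - sqrt(I**2 + U**2) (Z(U, I) = 4 - sqrt(U**2 + I**2) = 4 - sqrt(I**2 + U**2))
(K + Z(B(3), 10))*((79 + 21)*(59 + g)) = (121 + (4 - sqrt(10**2 + ((1/3)*3**2)**2)))*((79 + 21)*(59 - 15)) = (121 + (4 - sqrt(100 + ((1/3)*9)**2)))*(100*44) = (121 + (4 - sqrt(100 + 3**2)))*4400 = (121 + (4 - sqrt(100 + 9)))*4400 = (121 + (4 - sqrt(109)))*4400 = (125 - sqrt(109))*4400 = 550000 - 4400*sqrt(109)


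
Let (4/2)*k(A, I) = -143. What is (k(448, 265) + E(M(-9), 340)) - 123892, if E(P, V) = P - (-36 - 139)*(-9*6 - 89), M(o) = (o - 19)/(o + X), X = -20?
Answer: -8641277/58 ≈ -1.4899e+5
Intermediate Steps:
k(A, I) = -143/2 (k(A, I) = (1/2)*(-143) = -143/2)
M(o) = (-19 + o)/(-20 + o) (M(o) = (o - 19)/(o - 20) = (-19 + o)/(-20 + o))
E(P, V) = -25025 + P (E(P, V) = P - (-175)*(-54 - 89) = P - (-175)*(-143) = P - 1*25025 = P - 25025 = -25025 + P)
(k(448, 265) + E(M(-9), 340)) - 123892 = (-143/2 + (-25025 + (-19 - 9)/(-20 - 9))) - 123892 = (-143/2 + (-25025 - 28/(-29))) - 123892 = (-143/2 + (-25025 - 1/29*(-28))) - 123892 = (-143/2 + (-25025 + 28/29)) - 123892 = (-143/2 - 725697/29) - 123892 = -1455541/58 - 123892 = -8641277/58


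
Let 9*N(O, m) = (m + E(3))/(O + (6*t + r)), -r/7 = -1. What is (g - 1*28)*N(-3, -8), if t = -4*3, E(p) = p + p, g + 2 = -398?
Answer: -214/153 ≈ -1.3987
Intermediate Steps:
g = -400 (g = -2 - 398 = -400)
E(p) = 2*p
r = 7 (r = -7*(-1) = 7)
t = -12
N(O, m) = (6 + m)/(9*(-65 + O)) (N(O, m) = ((m + 2*3)/(O + (6*(-12) + 7)))/9 = ((m + 6)/(O + (-72 + 7)))/9 = ((6 + m)/(O - 65))/9 = ((6 + m)/(-65 + O))/9 = (6 + m)/(9*(-65 + O)))
(g - 1*28)*N(-3, -8) = (-400 - 1*28)*((6 - 8)/(9*(-65 - 3))) = (-400 - 28)*((⅑)*(-2)/(-68)) = -428*(-1)*(-2)/(9*68) = -428*1/306 = -214/153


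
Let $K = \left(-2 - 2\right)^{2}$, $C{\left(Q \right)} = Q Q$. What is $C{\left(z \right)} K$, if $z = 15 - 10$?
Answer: $400$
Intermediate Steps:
$z = 5$
$C{\left(Q \right)} = Q^{2}$
$K = 16$ ($K = \left(-4\right)^{2} = 16$)
$C{\left(z \right)} K = 5^{2} \cdot 16 = 25 \cdot 16 = 400$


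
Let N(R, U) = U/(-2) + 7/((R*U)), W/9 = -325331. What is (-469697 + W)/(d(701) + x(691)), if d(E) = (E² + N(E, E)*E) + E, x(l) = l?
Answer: -4763541752/346423699 ≈ -13.751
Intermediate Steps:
W = -2927979 (W = 9*(-325331) = -2927979)
N(R, U) = -U/2 + 7/(R*U) (N(R, U) = U*(-½) + 7*(1/(R*U)) = -U/2 + 7/(R*U))
d(E) = E + E² + E*(7/E² - E/2) (d(E) = (E² + (-E/2 + 7/(E*E))*E) + E = (E² + (-E/2 + 7/E²)*E) + E = (E² + (7/E² - E/2)*E) + E = (E² + E*(7/E² - E/2)) + E = E + E² + E*(7/E² - E/2))
(-469697 + W)/(d(701) + x(691)) = (-469697 - 2927979)/((701 + (½)*701² + 7/701) + 691) = -3397676/((701 + (½)*491401 + 7*(1/701)) + 691) = -3397676/((701 + 491401/2 + 7/701) + 691) = -3397676/(345454917/1402 + 691) = -3397676/346423699/1402 = -3397676*1402/346423699 = -4763541752/346423699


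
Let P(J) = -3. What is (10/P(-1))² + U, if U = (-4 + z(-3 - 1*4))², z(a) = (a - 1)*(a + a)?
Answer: 105076/9 ≈ 11675.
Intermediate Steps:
z(a) = 2*a*(-1 + a) (z(a) = (-1 + a)*(2*a) = 2*a*(-1 + a))
U = 11664 (U = (-4 + 2*(-3 - 1*4)*(-1 + (-3 - 1*4)))² = (-4 + 2*(-3 - 4)*(-1 + (-3 - 4)))² = (-4 + 2*(-7)*(-1 - 7))² = (-4 + 2*(-7)*(-8))² = (-4 + 112)² = 108² = 11664)
(10/P(-1))² + U = (10/(-3))² + 11664 = (10*(-⅓))² + 11664 = (-10/3)² + 11664 = 100/9 + 11664 = 105076/9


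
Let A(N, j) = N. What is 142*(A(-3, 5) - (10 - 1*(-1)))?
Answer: -1988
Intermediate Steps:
142*(A(-3, 5) - (10 - 1*(-1))) = 142*(-3 - (10 - 1*(-1))) = 142*(-3 - (10 + 1)) = 142*(-3 - 1*11) = 142*(-3 - 11) = 142*(-14) = -1988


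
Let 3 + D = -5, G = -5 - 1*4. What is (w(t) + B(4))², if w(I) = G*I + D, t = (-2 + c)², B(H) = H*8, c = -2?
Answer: 14400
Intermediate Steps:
G = -9 (G = -5 - 4 = -9)
B(H) = 8*H
t = 16 (t = (-2 - 2)² = (-4)² = 16)
D = -8 (D = -3 - 5 = -8)
w(I) = -8 - 9*I (w(I) = -9*I - 8 = -8 - 9*I)
(w(t) + B(4))² = ((-8 - 9*16) + 8*4)² = ((-8 - 144) + 32)² = (-152 + 32)² = (-120)² = 14400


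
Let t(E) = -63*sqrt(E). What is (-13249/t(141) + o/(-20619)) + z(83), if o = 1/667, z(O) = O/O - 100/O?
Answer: -233798924/1141488459 + 13249*sqrt(141)/8883 ≈ 17.506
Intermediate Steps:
z(O) = 1 - 100/O
o = 1/667 ≈ 0.0014993
(-13249/t(141) + o/(-20619)) + z(83) = (-13249*(-sqrt(141)/8883) + (1/667)/(-20619)) + (-100 + 83)/83 = (-(-13249)*sqrt(141)/8883 + (1/667)*(-1/20619)) + (1/83)*(-17) = (13249*sqrt(141)/8883 - 1/13752873) - 17/83 = (-1/13752873 + 13249*sqrt(141)/8883) - 17/83 = -233798924/1141488459 + 13249*sqrt(141)/8883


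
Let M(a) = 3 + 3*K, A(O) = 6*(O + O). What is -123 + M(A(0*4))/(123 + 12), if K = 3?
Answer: -5531/45 ≈ -122.91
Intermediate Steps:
A(O) = 12*O (A(O) = 6*(2*O) = 12*O)
M(a) = 12 (M(a) = 3 + 3*3 = 3 + 9 = 12)
-123 + M(A(0*4))/(123 + 12) = -123 + 12/(123 + 12) = -123 + 12/135 = -123 + (1/135)*12 = -123 + 4/45 = -5531/45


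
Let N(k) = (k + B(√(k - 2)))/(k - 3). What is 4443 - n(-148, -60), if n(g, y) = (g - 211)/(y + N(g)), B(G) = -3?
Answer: 261778/59 ≈ 4436.9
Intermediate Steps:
N(k) = 1 (N(k) = (k - 3)/(k - 3) = (-3 + k)/(-3 + k) = 1)
n(g, y) = (-211 + g)/(1 + y) (n(g, y) = (g - 211)/(y + 1) = (-211 + g)/(1 + y))
4443 - n(-148, -60) = 4443 - (-211 - 148)/(1 - 60) = 4443 - (-359)/(-59) = 4443 - (-1)*(-359)/59 = 4443 - 1*359/59 = 4443 - 359/59 = 261778/59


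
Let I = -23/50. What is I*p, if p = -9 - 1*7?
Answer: 184/25 ≈ 7.3600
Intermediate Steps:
I = -23/50 (I = -23*1/50 = -23/50 ≈ -0.46000)
p = -16 (p = -9 - 7 = -16)
I*p = -23/50*(-16) = 184/25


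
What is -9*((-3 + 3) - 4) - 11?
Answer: 25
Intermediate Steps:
-9*((-3 + 3) - 4) - 11 = -9*(0 - 4) - 11 = -9*(-4) - 11 = 36 - 11 = 25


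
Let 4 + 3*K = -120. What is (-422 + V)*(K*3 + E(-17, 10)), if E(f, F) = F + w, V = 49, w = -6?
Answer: 44760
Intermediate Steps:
E(f, F) = -6 + F (E(f, F) = F - 6 = -6 + F)
K = -124/3 (K = -4/3 + (1/3)*(-120) = -4/3 - 40 = -124/3 ≈ -41.333)
(-422 + V)*(K*3 + E(-17, 10)) = (-422 + 49)*(-124/3*3 + (-6 + 10)) = -373*(-124 + 4) = -373*(-120) = 44760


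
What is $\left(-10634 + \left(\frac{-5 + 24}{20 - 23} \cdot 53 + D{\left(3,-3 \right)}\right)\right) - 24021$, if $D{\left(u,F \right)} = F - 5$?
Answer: $- \frac{104996}{3} \approx -34999.0$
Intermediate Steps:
$D{\left(u,F \right)} = -5 + F$
$\left(-10634 + \left(\frac{-5 + 24}{20 - 23} \cdot 53 + D{\left(3,-3 \right)}\right)\right) - 24021 = \left(-10634 + \left(\frac{-5 + 24}{20 - 23} \cdot 53 - 8\right)\right) - 24021 = \left(-10634 + \left(\frac{19}{-3} \cdot 53 - 8\right)\right) - 24021 = \left(-10634 + \left(19 \left(- \frac{1}{3}\right) 53 - 8\right)\right) - 24021 = \left(-10634 - \frac{1031}{3}\right) - 24021 = - \frac{32933}{3} - 24021 = - \frac{104996}{3}$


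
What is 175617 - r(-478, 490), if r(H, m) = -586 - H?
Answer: 175725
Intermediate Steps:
175617 - r(-478, 490) = 175617 - (-586 - 1*(-478)) = 175617 - (-586 + 478) = 175617 - 1*(-108) = 175617 + 108 = 175725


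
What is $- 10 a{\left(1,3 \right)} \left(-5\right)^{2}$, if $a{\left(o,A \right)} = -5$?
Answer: $1250$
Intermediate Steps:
$- 10 a{\left(1,3 \right)} \left(-5\right)^{2} = \left(-10\right) \left(-5\right) \left(-5\right)^{2} = 50 \cdot 25 = 1250$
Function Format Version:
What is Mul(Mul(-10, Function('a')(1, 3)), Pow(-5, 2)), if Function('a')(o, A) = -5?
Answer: 1250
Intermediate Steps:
Mul(Mul(-10, Function('a')(1, 3)), Pow(-5, 2)) = Mul(Mul(-10, -5), Pow(-5, 2)) = Mul(50, 25) = 1250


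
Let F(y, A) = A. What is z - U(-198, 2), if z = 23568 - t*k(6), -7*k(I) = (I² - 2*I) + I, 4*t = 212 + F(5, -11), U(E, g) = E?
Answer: 335739/14 ≈ 23981.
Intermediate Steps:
t = 201/4 (t = (212 - 11)/4 = (¼)*201 = 201/4 ≈ 50.250)
k(I) = -I²/7 + I/7 (k(I) = -((I² - 2*I) + I)/7 = -(I² - I)/7 = -I²/7 + I/7)
z = 332967/14 (z = 23568 - 201*(⅐)*6*(1 - 1*6)/4 = 23568 - 201*(⅐)*6*(1 - 6)/4 = 23568 - 201*(⅐)*6*(-5)/4 = 23568 - 201*(-30)/(4*7) = 23568 - 1*(-3015/14) = 23568 + 3015/14 = 332967/14 ≈ 23783.)
z - U(-198, 2) = 332967/14 - 1*(-198) = 332967/14 + 198 = 335739/14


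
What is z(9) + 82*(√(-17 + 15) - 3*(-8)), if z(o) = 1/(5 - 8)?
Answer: 5903/3 + 82*I*√2 ≈ 1967.7 + 115.97*I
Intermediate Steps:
z(o) = -⅓ (z(o) = 1/(-3) = -⅓)
z(9) + 82*(√(-17 + 15) - 3*(-8)) = -⅓ + 82*(√(-17 + 15) - 3*(-8)) = -⅓ + 82*(√(-2) + 24) = -⅓ + 82*(I*√2 + 24) = -⅓ + 82*(24 + I*√2) = -⅓ + (1968 + 82*I*√2) = 5903/3 + 82*I*√2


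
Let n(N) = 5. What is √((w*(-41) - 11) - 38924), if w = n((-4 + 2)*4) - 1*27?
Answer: I*√38033 ≈ 195.02*I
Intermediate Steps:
w = -22 (w = 5 - 1*27 = 5 - 27 = -22)
√((w*(-41) - 11) - 38924) = √((-22*(-41) - 11) - 38924) = √((902 - 11) - 38924) = √(891 - 38924) = √(-38033) = I*√38033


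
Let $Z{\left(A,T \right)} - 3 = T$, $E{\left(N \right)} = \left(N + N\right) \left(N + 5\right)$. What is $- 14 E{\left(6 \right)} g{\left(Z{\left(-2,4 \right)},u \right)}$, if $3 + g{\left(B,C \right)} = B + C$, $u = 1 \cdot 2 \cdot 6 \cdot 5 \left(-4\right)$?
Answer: $436128$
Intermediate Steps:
$E{\left(N \right)} = 2 N \left(5 + N\right)$
$Z{\left(A,T \right)} = 3 + T$
$u = -240$ ($u = 2 \cdot 30 \left(-4\right) = 2 \left(-120\right) = -240$)
$g{\left(B,C \right)} = -3 + B + C$ ($g{\left(B,C \right)} = -3 + \left(B + C\right) = -3 + B + C$)
$- 14 E{\left(6 \right)} g{\left(Z{\left(-2,4 \right)},u \right)} = - 14 \cdot 2 \cdot 6 \left(5 + 6\right) \left(-3 + \left(3 + 4\right) - 240\right) = - 14 \cdot 2 \cdot 6 \cdot 11 \left(-3 + 7 - 240\right) = \left(-14\right) 132 \left(-236\right) = \left(-1848\right) \left(-236\right) = 436128$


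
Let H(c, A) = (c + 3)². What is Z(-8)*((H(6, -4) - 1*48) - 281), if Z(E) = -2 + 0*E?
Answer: 496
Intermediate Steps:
H(c, A) = (3 + c)²
Z(E) = -2 (Z(E) = -2 + 0 = -2)
Z(-8)*((H(6, -4) - 1*48) - 281) = -2*(((3 + 6)² - 1*48) - 281) = -2*((9² - 48) - 281) = -2*((81 - 48) - 281) = -2*(33 - 281) = -2*(-248) = 496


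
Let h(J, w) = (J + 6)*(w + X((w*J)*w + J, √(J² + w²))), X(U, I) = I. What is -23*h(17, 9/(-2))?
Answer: 4761/2 - 529*√1237/2 ≈ -6922.2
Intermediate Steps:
h(J, w) = (6 + J)*(w + √(J² + w²)) (h(J, w) = (J + 6)*(w + √(J² + w²)) = (6 + J)*(w + √(J² + w²)))
-23*h(17, 9/(-2)) = -23*(6*(9/(-2)) + 6*√(17² + (9/(-2))²) + 17*(9/(-2)) + 17*√(17² + (9/(-2))²)) = -23*(6*(9*(-½)) + 6*√(289 + (9*(-½))²) + 17*(9*(-½)) + 17*√(289 + (9*(-½))²)) = -23*(6*(-9/2) + 6*√(289 + (-9/2)²) + 17*(-9/2) + 17*√(289 + (-9/2)²)) = -23*(-27 + 6*√(289 + 81/4) - 153/2 + 17*√(289 + 81/4)) = -23*(-27 + 6*√(1237/4) - 153/2 + 17*√(1237/4)) = -23*(-27 + 6*(√1237/2) - 153/2 + 17*(√1237/2)) = -23*(-27 + 3*√1237 - 153/2 + 17*√1237/2) = -23*(-207/2 + 23*√1237/2) = 4761/2 - 529*√1237/2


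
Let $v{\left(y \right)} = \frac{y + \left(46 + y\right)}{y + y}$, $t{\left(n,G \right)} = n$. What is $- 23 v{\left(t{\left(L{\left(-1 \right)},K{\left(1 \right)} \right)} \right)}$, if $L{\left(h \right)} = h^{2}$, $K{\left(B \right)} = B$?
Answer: $-552$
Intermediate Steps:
$v{\left(y \right)} = \frac{46 + 2 y}{2 y}$
$- 23 v{\left(t{\left(L{\left(-1 \right)},K{\left(1 \right)} \right)} \right)} = - 23 \frac{23 + \left(-1\right)^{2}}{\left(-1\right)^{2}} = - 23 \frac{23 + 1}{1} = - 23 \cdot 1 \cdot 24 = \left(-23\right) 24 = -552$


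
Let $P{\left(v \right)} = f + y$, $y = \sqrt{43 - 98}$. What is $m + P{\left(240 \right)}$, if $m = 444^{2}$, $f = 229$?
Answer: $197365 + i \sqrt{55} \approx 1.9737 \cdot 10^{5} + 7.4162 i$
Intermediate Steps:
$y = i \sqrt{55}$ ($y = \sqrt{-55} = i \sqrt{55} \approx 7.4162 i$)
$P{\left(v \right)} = 229 + i \sqrt{55}$
$m = 197136$
$m + P{\left(240 \right)} = 197136 + \left(229 + i \sqrt{55}\right) = 197365 + i \sqrt{55}$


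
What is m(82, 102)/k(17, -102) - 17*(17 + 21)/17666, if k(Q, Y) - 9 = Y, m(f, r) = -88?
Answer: 747265/821469 ≈ 0.90967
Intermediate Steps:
k(Q, Y) = 9 + Y
m(82, 102)/k(17, -102) - 17*(17 + 21)/17666 = -88/(9 - 102) - 17*(17 + 21)/17666 = -88/(-93) - 17*38*(1/17666) = -88*(-1/93) - 646*1/17666 = 88/93 - 323/8833 = 747265/821469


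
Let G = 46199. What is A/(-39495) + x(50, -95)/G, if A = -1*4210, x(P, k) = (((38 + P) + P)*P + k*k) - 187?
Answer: 163214020/364925901 ≈ 0.44725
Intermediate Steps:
x(P, k) = -187 + k**2 + P*(38 + 2*P) (x(P, k) = ((38 + 2*P)*P + k**2) - 187 = (P*(38 + 2*P) + k**2) - 187 = (k**2 + P*(38 + 2*P)) - 187 = -187 + k**2 + P*(38 + 2*P))
A = -4210
A/(-39495) + x(50, -95)/G = -4210/(-39495) + (-187 + (-95)**2 + 2*50**2 + 38*50)/46199 = -4210*(-1/39495) + (-187 + 9025 + 2*2500 + 1900)*(1/46199) = 842/7899 + (-187 + 9025 + 5000 + 1900)*(1/46199) = 842/7899 + 15738*(1/46199) = 842/7899 + 15738/46199 = 163214020/364925901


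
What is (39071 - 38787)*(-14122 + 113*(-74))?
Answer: -6385456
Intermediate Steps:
(39071 - 38787)*(-14122 + 113*(-74)) = 284*(-14122 - 8362) = 284*(-22484) = -6385456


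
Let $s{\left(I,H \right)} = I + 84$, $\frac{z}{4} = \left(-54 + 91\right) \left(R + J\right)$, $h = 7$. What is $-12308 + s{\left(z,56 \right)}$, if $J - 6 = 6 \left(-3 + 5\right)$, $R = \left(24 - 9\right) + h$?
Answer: $-6304$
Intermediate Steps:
$R = 22$ ($R = \left(24 - 9\right) + 7 = 15 + 7 = 22$)
$J = 18$ ($J = 6 + 6 \left(-3 + 5\right) = 6 + 6 \cdot 2 = 6 + 12 = 18$)
$z = 5920$ ($z = 4 \left(-54 + 91\right) \left(22 + 18\right) = 4 \cdot 37 \cdot 40 = 4 \cdot 1480 = 5920$)
$s{\left(I,H \right)} = 84 + I$
$-12308 + s{\left(z,56 \right)} = -12308 + \left(84 + 5920\right) = -12308 + 6004 = -6304$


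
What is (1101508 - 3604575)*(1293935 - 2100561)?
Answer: 2019038921942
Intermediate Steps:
(1101508 - 3604575)*(1293935 - 2100561) = -2503067*(-806626) = 2019038921942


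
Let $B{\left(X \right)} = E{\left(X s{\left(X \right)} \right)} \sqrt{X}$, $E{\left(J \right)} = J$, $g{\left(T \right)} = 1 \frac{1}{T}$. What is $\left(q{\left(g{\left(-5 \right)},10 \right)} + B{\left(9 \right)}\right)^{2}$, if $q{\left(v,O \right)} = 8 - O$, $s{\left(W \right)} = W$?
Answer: $58081$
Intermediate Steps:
$g{\left(T \right)} = \frac{1}{T}$
$B{\left(X \right)} = X^{\frac{5}{2}}$ ($B{\left(X \right)} = X X \sqrt{X} = X^{2} \sqrt{X} = X^{\frac{5}{2}}$)
$\left(q{\left(g{\left(-5 \right)},10 \right)} + B{\left(9 \right)}\right)^{2} = \left(\left(8 - 10\right) + 9^{\frac{5}{2}}\right)^{2} = \left(\left(8 - 10\right) + 243\right)^{2} = \left(-2 + 243\right)^{2} = 241^{2} = 58081$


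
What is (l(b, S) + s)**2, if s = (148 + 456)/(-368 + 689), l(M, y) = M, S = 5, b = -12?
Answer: 10549504/103041 ≈ 102.38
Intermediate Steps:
s = 604/321 ≈ 1.8816
(l(b, S) + s)**2 = (-12 + 604/321)**2 = (-3248/321)**2 = 10549504/103041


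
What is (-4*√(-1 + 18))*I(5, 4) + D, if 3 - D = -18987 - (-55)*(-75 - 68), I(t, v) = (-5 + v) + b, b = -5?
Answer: 26855 + 24*√17 ≈ 26954.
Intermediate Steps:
I(t, v) = -10 + v (I(t, v) = (-5 + v) - 5 = -10 + v)
D = 26855 (D = 3 - (-18987 - (-55)*(-75 - 68)) = 3 - (-18987 - (-55)*(-143)) = 3 - (-18987 - 1*7865) = 3 - (-18987 - 7865) = 3 - 1*(-26852) = 3 + 26852 = 26855)
(-4*√(-1 + 18))*I(5, 4) + D = (-4*√(-1 + 18))*(-10 + 4) + 26855 = -4*√17*(-6) + 26855 = 24*√17 + 26855 = 26855 + 24*√17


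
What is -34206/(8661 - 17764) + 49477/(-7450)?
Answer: -195554431/67817350 ≈ -2.8835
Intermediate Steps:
-34206/(8661 - 17764) + 49477/(-7450) = -34206/(-9103) + 49477*(-1/7450) = -34206*(-1/9103) - 49477/7450 = 34206/9103 - 49477/7450 = -195554431/67817350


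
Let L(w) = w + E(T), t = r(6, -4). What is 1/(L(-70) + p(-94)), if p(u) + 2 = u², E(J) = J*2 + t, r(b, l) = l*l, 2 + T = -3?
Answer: 1/8770 ≈ 0.00011403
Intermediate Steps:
T = -5 (T = -2 - 3 = -5)
r(b, l) = l²
t = 16 (t = (-4)² = 16)
E(J) = 16 + 2*J (E(J) = J*2 + 16 = 2*J + 16 = 16 + 2*J)
L(w) = 6 + w (L(w) = w + (16 + 2*(-5)) = w + (16 - 10) = w + 6 = 6 + w)
p(u) = -2 + u²
1/(L(-70) + p(-94)) = 1/((6 - 70) + (-2 + (-94)²)) = 1/(-64 + (-2 + 8836)) = 1/(-64 + 8834) = 1/8770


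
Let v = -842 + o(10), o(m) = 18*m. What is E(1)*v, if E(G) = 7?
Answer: -4634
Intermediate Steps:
v = -662 (v = -842 + 18*10 = -842 + 180 = -662)
E(1)*v = 7*(-662) = -4634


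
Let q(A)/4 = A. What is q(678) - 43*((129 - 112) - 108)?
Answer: 6625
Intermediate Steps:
q(A) = 4*A
q(678) - 43*((129 - 112) - 108) = 4*678 - 43*((129 - 112) - 108) = 2712 - 43*(17 - 108) = 2712 - 43*(-91) = 2712 + 3913 = 6625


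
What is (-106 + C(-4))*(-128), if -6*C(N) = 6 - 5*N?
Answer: 42368/3 ≈ 14123.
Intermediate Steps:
C(N) = -1 + 5*N/6 (C(N) = -(6 - 5*N)/6 = -1 + 5*N/6)
(-106 + C(-4))*(-128) = (-106 + (-1 + (5/6)*(-4)))*(-128) = (-106 + (-1 - 10/3))*(-128) = (-106 - 13/3)*(-128) = -331/3*(-128) = 42368/3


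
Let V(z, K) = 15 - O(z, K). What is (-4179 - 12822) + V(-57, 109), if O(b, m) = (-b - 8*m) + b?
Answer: -16114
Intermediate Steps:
O(b, m) = -8*m
V(z, K) = 15 + 8*K (V(z, K) = 15 - (-8)*K = 15 + 8*K)
(-4179 - 12822) + V(-57, 109) = (-4179 - 12822) + (15 + 8*109) = -17001 + (15 + 872) = -17001 + 887 = -16114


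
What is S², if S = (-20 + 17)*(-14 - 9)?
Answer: 4761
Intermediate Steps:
S = 69 (S = -3*(-23) = 69)
S² = 69² = 4761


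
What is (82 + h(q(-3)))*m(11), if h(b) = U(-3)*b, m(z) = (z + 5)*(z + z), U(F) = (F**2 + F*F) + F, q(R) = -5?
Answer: 2464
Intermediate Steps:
U(F) = F + 2*F**2 (U(F) = (F**2 + F**2) + F = 2*F**2 + F = F + 2*F**2)
m(z) = 2*z*(5 + z) (m(z) = (5 + z)*(2*z) = 2*z*(5 + z))
h(b) = 15*b (h(b) = (-3*(1 + 2*(-3)))*b = (-3*(1 - 6))*b = (-3*(-5))*b = 15*b)
(82 + h(q(-3)))*m(11) = (82 + 15*(-5))*(2*11*(5 + 11)) = (82 - 75)*(2*11*16) = 7*352 = 2464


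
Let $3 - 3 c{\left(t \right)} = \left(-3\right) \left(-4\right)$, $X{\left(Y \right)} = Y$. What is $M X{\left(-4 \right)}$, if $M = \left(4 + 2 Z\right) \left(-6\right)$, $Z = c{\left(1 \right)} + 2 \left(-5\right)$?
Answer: $-528$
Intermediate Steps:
$c{\left(t \right)} = -3$ ($c{\left(t \right)} = 1 - \frac{\left(-3\right) \left(-4\right)}{3} = 1 - 4 = -3$)
$Z = -13$ ($Z = -3 + 2 \left(-5\right) = -3 - 10 = -13$)
$M = 132$ ($M = \left(4 + 2 \left(-13\right)\right) \left(-6\right) = \left(4 - 26\right) \left(-6\right) = \left(-22\right) \left(-6\right) = 132$)
$M X{\left(-4 \right)} = 132 \left(-4\right) = -528$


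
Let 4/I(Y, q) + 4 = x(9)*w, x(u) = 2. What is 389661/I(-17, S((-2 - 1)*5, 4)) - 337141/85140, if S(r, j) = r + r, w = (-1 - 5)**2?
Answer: 563987201039/85140 ≈ 6.6242e+6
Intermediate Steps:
w = 36 (w = (-6)**2 = 36)
S(r, j) = 2*r
I(Y, q) = 1/17 (I(Y, q) = 4/(-4 + 2*36) = 4/(-4 + 72) = 4/68 = 4*(1/68) = 1/17)
389661/I(-17, S((-2 - 1)*5, 4)) - 337141/85140 = 389661/(1/17) - 337141/85140 = 389661*17 - 337141*1/85140 = 6624237 - 337141/85140 = 563987201039/85140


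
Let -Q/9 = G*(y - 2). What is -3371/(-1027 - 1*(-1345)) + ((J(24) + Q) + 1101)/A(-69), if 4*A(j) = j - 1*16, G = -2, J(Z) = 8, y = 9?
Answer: -371491/5406 ≈ -68.718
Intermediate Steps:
A(j) = -4 + j/4 (A(j) = (j - 1*16)/4 = (j - 16)/4 = (-16 + j)/4 = -4 + j/4)
Q = 126 (Q = -(-18)*(9 - 2) = -(-18)*7 = -9*(-14) = 126)
-3371/(-1027 - 1*(-1345)) + ((J(24) + Q) + 1101)/A(-69) = -3371/(-1027 - 1*(-1345)) + ((8 + 126) + 1101)/(-4 + (¼)*(-69)) = -3371/(-1027 + 1345) + (134 + 1101)/(-4 - 69/4) = -3371/318 + 1235/(-85/4) = -3371*1/318 + 1235*(-4/85) = -3371/318 - 988/17 = -371491/5406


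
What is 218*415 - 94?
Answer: 90376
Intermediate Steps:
218*415 - 94 = 90470 - 94 = 90376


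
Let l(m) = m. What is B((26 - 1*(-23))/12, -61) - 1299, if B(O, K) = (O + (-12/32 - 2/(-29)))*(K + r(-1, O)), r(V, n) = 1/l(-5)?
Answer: -887499/580 ≈ -1530.2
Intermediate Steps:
r(V, n) = -⅕ (r(V, n) = 1/(-5) = -⅕)
B(O, K) = (-71/232 + O)*(-⅕ + K) (B(O, K) = (O + (-12/32 - 2/(-29)))*(K - ⅕) = (O + (-12*1/32 - 2*(-1/29)))*(-⅕ + K) = (O + (-3/8 + 2/29))*(-⅕ + K) = (O - 71/232)*(-⅕ + K) = (-71/232 + O)*(-⅕ + K))
B((26 - 1*(-23))/12, -61) - 1299 = (71/1160 - 71/232*(-61) - (26 - 1*(-23))/(5*12) - 61*(26 - 1*(-23))/12) - 1299 = (71/1160 + 4331/232 - (26 + 23)/(5*12) - 61*(26 + 23)/12) - 1299 = (71/1160 + 4331/232 - 49/(5*12) - 2989/12) - 1299 = (71/1160 + 4331/232 - ⅕*49/12 - 61*49/12) - 1299 = (71/1160 + 4331/232 - 49/60 - 2989/12) - 1299 = -134079/580 - 1299 = -887499/580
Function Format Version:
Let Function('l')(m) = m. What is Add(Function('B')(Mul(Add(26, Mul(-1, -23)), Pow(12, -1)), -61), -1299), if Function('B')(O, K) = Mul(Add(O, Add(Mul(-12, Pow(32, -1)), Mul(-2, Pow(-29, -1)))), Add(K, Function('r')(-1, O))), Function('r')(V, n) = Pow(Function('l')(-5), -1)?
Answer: Rational(-887499, 580) ≈ -1530.2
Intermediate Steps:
Function('r')(V, n) = Rational(-1, 5) (Function('r')(V, n) = Pow(-5, -1) = Rational(-1, 5))
Function('B')(O, K) = Mul(Add(Rational(-71, 232), O), Add(Rational(-1, 5), K)) (Function('B')(O, K) = Mul(Add(O, Add(Mul(-12, Pow(32, -1)), Mul(-2, Pow(-29, -1)))), Add(K, Rational(-1, 5))) = Mul(Add(O, Add(Mul(-12, Rational(1, 32)), Mul(-2, Rational(-1, 29)))), Add(Rational(-1, 5), K)) = Mul(Add(O, Add(Rational(-3, 8), Rational(2, 29))), Add(Rational(-1, 5), K)) = Mul(Add(O, Rational(-71, 232)), Add(Rational(-1, 5), K)) = Mul(Add(Rational(-71, 232), O), Add(Rational(-1, 5), K)))
Add(Function('B')(Mul(Add(26, Mul(-1, -23)), Pow(12, -1)), -61), -1299) = Add(Add(Rational(71, 1160), Mul(Rational(-71, 232), -61), Mul(Rational(-1, 5), Mul(Add(26, Mul(-1, -23)), Pow(12, -1))), Mul(-61, Mul(Add(26, Mul(-1, -23)), Pow(12, -1)))), -1299) = Add(Add(Rational(71, 1160), Rational(4331, 232), Mul(Rational(-1, 5), Mul(Add(26, 23), Rational(1, 12))), Mul(-61, Mul(Add(26, 23), Rational(1, 12)))), -1299) = Add(Add(Rational(71, 1160), Rational(4331, 232), Mul(Rational(-1, 5), Mul(49, Rational(1, 12))), Mul(-61, Mul(49, Rational(1, 12)))), -1299) = Add(Add(Rational(71, 1160), Rational(4331, 232), Mul(Rational(-1, 5), Rational(49, 12)), Mul(-61, Rational(49, 12))), -1299) = Add(Add(Rational(71, 1160), Rational(4331, 232), Rational(-49, 60), Rational(-2989, 12)), -1299) = Add(Rational(-134079, 580), -1299) = Rational(-887499, 580)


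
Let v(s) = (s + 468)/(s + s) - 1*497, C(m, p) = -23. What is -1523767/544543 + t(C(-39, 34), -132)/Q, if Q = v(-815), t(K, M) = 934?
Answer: -2062913291281/440950773309 ≈ -4.6783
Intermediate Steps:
v(s) = -497 + (468 + s)/(2*s) (v(s) = (468 + s)/((2*s)) - 497 = (468 + s)*(1/(2*s)) - 497 = (468 + s)/(2*s) - 497 = -497 + (468 + s)/(2*s))
Q = -809763/1630 (Q = -993/2 + 234/(-815) = -993/2 + 234*(-1/815) = -993/2 - 234/815 = -809763/1630 ≈ -496.79)
-1523767/544543 + t(C(-39, 34), -132)/Q = -1523767/544543 + 934/(-809763/1630) = -1523767*1/544543 + 934*(-1630/809763) = -1523767/544543 - 1522420/809763 = -2062913291281/440950773309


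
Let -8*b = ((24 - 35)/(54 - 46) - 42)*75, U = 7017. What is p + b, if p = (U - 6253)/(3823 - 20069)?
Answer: 211376627/519872 ≈ 406.59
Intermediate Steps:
b = 26025/64 (b = -((24 - 35)/(54 - 46) - 42)*75/8 = -(-11/8 - 42)*75/8 = -(-347)*75/64 = -1/8*(-26025/8) = 26025/64 ≈ 406.64)
p = -382/8123 (p = (7017 - 6253)/(3823 - 20069) = 764/(-16246) = 764*(-1/16246) = -382/8123 ≈ -0.047027)
p + b = -382/8123 + 26025/64 = 211376627/519872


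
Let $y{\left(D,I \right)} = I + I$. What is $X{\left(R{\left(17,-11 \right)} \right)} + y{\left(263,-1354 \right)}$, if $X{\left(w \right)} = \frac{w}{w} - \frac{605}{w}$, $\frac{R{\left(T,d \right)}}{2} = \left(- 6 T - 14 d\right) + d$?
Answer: $- \frac{222579}{82} \approx -2714.4$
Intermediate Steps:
$R{\left(T,d \right)} = - 26 d - 12 T$ ($R{\left(T,d \right)} = 2 \left(\left(- 6 T - 14 d\right) + d\right) = 2 \left(\left(- 14 d - 6 T\right) + d\right) = 2 \left(- 13 d - 6 T\right) = - 26 d - 12 T$)
$y{\left(D,I \right)} = 2 I$
$X{\left(w \right)} = 1 - \frac{605}{w}$
$X{\left(R{\left(17,-11 \right)} \right)} + y{\left(263,-1354 \right)} = \frac{-605 - -82}{\left(-26\right) \left(-11\right) - 204} + 2 \left(-1354\right) = \frac{-605 + \left(286 - 204\right)}{286 - 204} - 2708 = \frac{-605 + 82}{82} - 2708 = \frac{1}{82} \left(-523\right) - 2708 = - \frac{523}{82} - 2708 = - \frac{222579}{82}$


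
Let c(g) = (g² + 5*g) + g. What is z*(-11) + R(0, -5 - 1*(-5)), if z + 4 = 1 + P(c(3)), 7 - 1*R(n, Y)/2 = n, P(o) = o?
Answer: -250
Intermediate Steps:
c(g) = g² + 6*g
R(n, Y) = 14 - 2*n
z = 24 (z = -4 + (1 + 3*(6 + 3)) = -4 + (1 + 3*9) = -4 + (1 + 27) = -4 + 28 = 24)
z*(-11) + R(0, -5 - 1*(-5)) = 24*(-11) + (14 - 2*0) = -264 + (14 + 0) = -264 + 14 = -250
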